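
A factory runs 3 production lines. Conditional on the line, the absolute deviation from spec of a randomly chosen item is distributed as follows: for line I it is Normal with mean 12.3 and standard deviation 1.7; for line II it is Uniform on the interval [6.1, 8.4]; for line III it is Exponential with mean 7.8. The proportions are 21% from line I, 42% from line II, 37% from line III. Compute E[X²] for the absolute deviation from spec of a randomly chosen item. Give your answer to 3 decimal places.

99.661

For each component E[X²] = Var + (mean)², giving I: 154.18; II: 53.0033; III: 121.68.
Overall E[X²] = 0.21·154.18 + 0.42·53.0033 + 0.37·121.68 = 99.6608.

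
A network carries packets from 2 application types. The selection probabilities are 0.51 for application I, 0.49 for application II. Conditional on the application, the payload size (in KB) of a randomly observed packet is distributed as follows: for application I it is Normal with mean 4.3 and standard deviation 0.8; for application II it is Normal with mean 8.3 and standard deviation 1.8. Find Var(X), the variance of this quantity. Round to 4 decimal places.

5.9124

Per component, I: μ=4.3, E[X²]=19.13; II: μ=8.3, E[X²]=72.13.
E[X] = 0.51·4.3 + 0.49·8.3 = 6.26.
E[X²] = 0.51·19.13 + 0.49·72.13 = 45.1.
Var(X) = E[X²] − (E[X])² = 45.1 − 39.1876 = 5.9124.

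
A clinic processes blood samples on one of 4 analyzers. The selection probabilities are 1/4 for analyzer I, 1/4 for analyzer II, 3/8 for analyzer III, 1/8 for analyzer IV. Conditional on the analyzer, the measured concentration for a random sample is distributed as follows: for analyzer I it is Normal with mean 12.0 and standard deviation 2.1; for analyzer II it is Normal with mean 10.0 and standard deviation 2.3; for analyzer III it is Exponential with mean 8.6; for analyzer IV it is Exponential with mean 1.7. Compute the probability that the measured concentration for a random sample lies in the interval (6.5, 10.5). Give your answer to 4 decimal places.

0.2568

Conditional on each analyzer, P(6.5 < X < 10.5): I: 0.233116; II: 0.522011; III: 0.174673; IV: 0.0197728.
By total probability, P(6.5 < X < 10.5) = 0.25·0.233116 + 0.25·0.522011 + 0.375·0.174673 + 0.125·0.0197728 = 0.256756.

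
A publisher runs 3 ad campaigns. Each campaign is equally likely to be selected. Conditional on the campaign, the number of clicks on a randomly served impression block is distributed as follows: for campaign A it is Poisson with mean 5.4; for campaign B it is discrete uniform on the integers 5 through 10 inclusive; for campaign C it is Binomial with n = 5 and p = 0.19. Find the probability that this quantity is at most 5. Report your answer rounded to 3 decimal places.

0.571

Conditional on each campaign, P(X ≤ 5): A: 0.546132; B: 0.166667; C: 1.
By total probability, P(X ≤ 5) = 0.333333·0.546132 + 0.333333·0.166667 + 0.333333·1 = 0.570933.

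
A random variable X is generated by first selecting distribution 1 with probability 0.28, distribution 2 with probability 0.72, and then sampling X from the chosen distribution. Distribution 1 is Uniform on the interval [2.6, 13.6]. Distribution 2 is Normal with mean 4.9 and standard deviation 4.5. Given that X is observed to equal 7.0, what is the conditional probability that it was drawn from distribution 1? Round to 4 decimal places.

0.3078

Likelihoods f(7.0 | ·): 1: 0.0909091; 2: 0.0795074.
Posterior ∝ prior × likelihood. Numerator for 1: 0.28·0.0909091 = 0.0254545.
Normalizing constant: 0.28·0.0909091 + 0.72·0.0795074 = 0.0826999.
P(1 | observation) = 0.0254545 / 0.0826999 = 0.307794.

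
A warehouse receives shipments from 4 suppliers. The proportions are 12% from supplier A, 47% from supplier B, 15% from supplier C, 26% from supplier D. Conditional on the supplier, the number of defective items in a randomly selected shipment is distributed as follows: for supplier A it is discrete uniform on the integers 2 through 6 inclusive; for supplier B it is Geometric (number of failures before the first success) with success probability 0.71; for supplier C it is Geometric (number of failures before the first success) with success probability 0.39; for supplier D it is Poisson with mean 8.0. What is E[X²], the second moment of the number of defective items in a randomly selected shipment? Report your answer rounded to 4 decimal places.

For each component E[X²] = Var + (mean)², giving A: 18; B: 0.742115; C: 6.45694; D: 72.
Overall E[X²] = 0.12·18 + 0.47·0.742115 + 0.15·6.45694 + 0.26·72 = 22.1973.

22.1973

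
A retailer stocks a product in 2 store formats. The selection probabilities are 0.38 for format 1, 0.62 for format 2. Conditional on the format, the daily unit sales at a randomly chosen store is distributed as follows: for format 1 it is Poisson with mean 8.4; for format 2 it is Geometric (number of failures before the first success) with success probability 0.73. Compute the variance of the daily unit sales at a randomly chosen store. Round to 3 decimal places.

Per component, 1: μ=8.4, E[X²]=78.96; 2: μ=0.369863, E[X²]=0.64346.
E[X] = 0.38·8.4 + 0.62·0.369863 = 3.42132.
E[X²] = 0.38·78.96 + 0.62·0.64346 = 30.4037.
Var(X) = E[X²] − (E[X])² = 30.4037 − 11.7054 = 18.6983.

18.698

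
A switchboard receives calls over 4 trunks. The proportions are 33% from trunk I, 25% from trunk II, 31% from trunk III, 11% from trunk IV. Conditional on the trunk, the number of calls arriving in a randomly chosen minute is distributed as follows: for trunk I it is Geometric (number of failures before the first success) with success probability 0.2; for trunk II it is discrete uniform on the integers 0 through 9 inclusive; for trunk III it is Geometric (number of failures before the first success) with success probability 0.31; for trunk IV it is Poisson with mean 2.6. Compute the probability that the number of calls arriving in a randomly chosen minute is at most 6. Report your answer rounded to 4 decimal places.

Conditional on each trunk, P(X ≤ 6): I: 0.790285; II: 0.7; III: 0.925536; IV: 0.98283.
By total probability, P(X ≤ 6) = 0.33·0.790285 + 0.25·0.7 + 0.31·0.925536 + 0.11·0.98283 = 0.830822.

0.8308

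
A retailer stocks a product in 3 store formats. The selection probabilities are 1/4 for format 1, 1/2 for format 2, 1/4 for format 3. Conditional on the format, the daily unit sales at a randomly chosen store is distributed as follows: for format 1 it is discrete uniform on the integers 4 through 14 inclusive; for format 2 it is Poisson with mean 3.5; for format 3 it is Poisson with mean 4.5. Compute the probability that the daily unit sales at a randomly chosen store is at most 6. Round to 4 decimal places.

0.7433

Conditional on each format, P(X ≤ 6): 1: 0.272727; 2: 0.934712; 3: 0.831051.
By total probability, P(X ≤ 6) = 0.25·0.272727 + 0.5·0.934712 + 0.25·0.831051 = 0.7433.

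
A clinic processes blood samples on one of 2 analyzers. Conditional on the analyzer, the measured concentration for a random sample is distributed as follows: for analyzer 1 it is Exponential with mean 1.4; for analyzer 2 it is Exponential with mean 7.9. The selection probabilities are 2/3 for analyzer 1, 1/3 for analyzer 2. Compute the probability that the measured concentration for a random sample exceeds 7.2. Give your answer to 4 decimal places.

0.1379

Conditional on each analyzer, P(X > 7.2): 1: 0.00584098; 2: 0.401964.
By total probability, P(X > 7.2) = 0.666667·0.00584098 + 0.333333·0.401964 = 0.137882.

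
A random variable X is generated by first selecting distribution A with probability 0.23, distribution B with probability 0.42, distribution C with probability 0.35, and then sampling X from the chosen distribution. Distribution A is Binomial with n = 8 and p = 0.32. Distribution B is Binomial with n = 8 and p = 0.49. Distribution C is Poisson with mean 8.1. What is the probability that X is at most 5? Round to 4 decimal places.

Conditional on each component, P(X ≤ 5): A: 0.984119; B: 0.868202; C: 0.182246.
By total probability, P(X ≤ 5) = 0.23·0.984119 + 0.42·0.868202 + 0.35·0.182246 = 0.654778.

0.6548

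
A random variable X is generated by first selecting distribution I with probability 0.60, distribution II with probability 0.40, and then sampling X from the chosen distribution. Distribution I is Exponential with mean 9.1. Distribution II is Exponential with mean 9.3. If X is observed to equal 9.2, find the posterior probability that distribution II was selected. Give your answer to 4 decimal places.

Likelihoods f(9.2 | ·): I: 0.0399845; II: 0.0399846.
Posterior ∝ prior × likelihood. Numerator for II: 0.4·0.0399846 = 0.0159938.
Normalizing constant: 0.6·0.0399845 + 0.4·0.0399846 = 0.0399845.
P(II | observation) = 0.0159938 / 0.0399845 = 0.4.

0.4000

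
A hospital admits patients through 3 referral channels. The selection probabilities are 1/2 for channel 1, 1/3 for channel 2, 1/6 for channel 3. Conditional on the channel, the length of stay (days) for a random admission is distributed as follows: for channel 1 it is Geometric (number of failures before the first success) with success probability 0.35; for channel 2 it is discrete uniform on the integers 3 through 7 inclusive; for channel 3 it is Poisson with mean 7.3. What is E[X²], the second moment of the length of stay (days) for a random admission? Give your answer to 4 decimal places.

23.4759

For each component E[X²] = Var + (mean)², giving 1: 8.7551; 2: 27; 3: 60.59.
Overall E[X²] = 0.5·8.7551 + 0.333333·27 + 0.166667·60.59 = 23.4759.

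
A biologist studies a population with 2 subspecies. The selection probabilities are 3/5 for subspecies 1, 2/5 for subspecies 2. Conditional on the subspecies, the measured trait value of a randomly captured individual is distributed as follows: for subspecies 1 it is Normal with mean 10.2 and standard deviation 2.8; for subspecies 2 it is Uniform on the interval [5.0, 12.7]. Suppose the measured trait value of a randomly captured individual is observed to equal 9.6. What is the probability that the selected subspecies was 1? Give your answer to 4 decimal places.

Likelihoods f(9.6 | ·): 1: 0.139245; 2: 0.12987.
Posterior ∝ prior × likelihood. Numerator for 1: 0.6·0.139245 = 0.0835473.
Normalizing constant: 0.6·0.139245 + 0.4·0.12987 = 0.135495.
P(1 | observation) = 0.0835473 / 0.135495 = 0.616606.

0.6166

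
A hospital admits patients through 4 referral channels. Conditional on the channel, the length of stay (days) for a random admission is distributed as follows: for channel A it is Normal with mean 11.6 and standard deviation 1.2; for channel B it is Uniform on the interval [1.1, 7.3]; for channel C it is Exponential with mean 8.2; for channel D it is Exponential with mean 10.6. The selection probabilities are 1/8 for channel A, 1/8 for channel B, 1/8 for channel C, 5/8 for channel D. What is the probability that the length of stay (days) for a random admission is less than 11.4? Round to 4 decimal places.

Conditional on each channel, P(X < 11.4): A: 0.433816; B: 1; C: 0.750985; D: 0.658863.
By total probability, P(X < 11.4) = 0.125·0.433816 + 0.125·1 + 0.125·0.750985 + 0.625·0.658863 = 0.68489.

0.6849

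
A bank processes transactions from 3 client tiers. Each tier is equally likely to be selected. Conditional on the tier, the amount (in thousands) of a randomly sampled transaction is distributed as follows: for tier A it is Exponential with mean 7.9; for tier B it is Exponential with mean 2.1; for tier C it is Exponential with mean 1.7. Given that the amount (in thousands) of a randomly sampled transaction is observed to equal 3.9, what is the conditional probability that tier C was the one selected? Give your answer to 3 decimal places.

0.281

Likelihoods f(3.9 | ·): A: 0.0772635; B: 0.0743419; C: 0.0593237.
Posterior ∝ prior × likelihood. Numerator for C: 0.333333·0.0593237 = 0.0197746.
Normalizing constant: 0.333333·0.0772635 + 0.333333·0.0743419 + 0.333333·0.0593237 = 0.0703097.
P(C | observation) = 0.0197746 / 0.0703097 = 0.28125.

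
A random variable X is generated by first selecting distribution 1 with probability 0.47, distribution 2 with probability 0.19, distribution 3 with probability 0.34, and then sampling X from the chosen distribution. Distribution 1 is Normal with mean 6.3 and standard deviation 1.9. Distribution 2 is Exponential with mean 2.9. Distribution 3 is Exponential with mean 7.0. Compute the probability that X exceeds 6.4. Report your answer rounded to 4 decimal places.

Conditional on each component, P(X > 6.4): 1: 0.479013; 2: 0.110042; 3: 0.400803.
By total probability, P(X > 6.4) = 0.47·0.479013 + 0.19·0.110042 + 0.34·0.400803 = 0.382317.

0.3823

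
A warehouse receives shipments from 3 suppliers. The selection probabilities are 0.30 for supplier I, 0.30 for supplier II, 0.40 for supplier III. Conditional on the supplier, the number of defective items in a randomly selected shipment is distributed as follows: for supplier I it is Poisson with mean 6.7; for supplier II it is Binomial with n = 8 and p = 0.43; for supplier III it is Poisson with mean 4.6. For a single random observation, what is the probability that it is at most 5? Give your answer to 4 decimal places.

Conditional on each supplier, P(X ≤ 5): I: 0.340649; II: 0.92893; III: 0.68576.
By total probability, P(X ≤ 5) = 0.3·0.340649 + 0.3·0.92893 + 0.4·0.68576 = 0.655177.

0.6552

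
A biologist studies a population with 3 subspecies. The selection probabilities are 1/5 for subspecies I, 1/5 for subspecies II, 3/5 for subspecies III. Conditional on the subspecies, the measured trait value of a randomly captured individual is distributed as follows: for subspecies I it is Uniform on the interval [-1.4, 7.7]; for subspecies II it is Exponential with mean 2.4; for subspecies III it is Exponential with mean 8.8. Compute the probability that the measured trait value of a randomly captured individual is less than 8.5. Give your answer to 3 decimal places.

0.766

Conditional on each subspecies, P(X < 8.5): I: 1; II: 0.971035; III: 0.619363.
By total probability, P(X < 8.5) = 0.2·1 + 0.2·0.971035 + 0.6·0.619363 = 0.765825.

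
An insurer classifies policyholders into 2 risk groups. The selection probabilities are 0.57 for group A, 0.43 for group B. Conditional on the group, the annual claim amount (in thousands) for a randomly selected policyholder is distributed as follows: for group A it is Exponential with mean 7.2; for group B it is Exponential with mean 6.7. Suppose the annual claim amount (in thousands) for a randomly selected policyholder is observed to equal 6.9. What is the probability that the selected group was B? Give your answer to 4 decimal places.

0.4301

Likelihoods f(6.9 | ·): A: 0.0532683; B: 0.0532926.
Posterior ∝ prior × likelihood. Numerator for B: 0.43·0.0532926 = 0.0229158.
Normalizing constant: 0.57·0.0532683 + 0.43·0.0532926 = 0.0532787.
P(B | observation) = 0.0229158 / 0.0532787 = 0.430112.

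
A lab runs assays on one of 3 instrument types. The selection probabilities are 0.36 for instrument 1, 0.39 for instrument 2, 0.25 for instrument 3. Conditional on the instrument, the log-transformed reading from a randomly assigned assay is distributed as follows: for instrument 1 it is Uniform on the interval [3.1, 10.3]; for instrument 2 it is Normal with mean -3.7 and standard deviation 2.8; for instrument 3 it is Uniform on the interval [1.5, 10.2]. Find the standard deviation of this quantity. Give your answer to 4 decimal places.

5.5075

Per component, 1: μ=6.7, E[X²]=49.21; 2: μ=-3.7, E[X²]=21.53; 3: μ=5.85, E[X²]=40.53.
E[X] = 0.36·6.7 + 0.39·-3.7 + 0.25·5.85 = 2.4315.
E[X²] = 0.36·49.21 + 0.39·21.53 + 0.25·40.53 = 36.2448.
Var(X) = E[X²] − (E[X])² = 36.2448 − 5.91219 = 30.3326.
SD(X) = √30.3326 = 5.5075.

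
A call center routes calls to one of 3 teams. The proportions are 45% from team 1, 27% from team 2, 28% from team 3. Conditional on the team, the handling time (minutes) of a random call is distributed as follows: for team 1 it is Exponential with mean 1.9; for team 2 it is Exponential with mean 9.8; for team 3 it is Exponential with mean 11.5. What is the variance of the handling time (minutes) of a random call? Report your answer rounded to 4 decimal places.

83.9988

Per component, 1: μ=1.9, E[X²]=7.22; 2: μ=9.8, E[X²]=192.08; 3: μ=11.5, E[X²]=264.5.
E[X] = 0.45·1.9 + 0.27·9.8 + 0.28·11.5 = 6.721.
E[X²] = 0.45·7.22 + 0.27·192.08 + 0.28·264.5 = 129.171.
Var(X) = E[X²] − (E[X])² = 129.171 − 45.1718 = 83.9988.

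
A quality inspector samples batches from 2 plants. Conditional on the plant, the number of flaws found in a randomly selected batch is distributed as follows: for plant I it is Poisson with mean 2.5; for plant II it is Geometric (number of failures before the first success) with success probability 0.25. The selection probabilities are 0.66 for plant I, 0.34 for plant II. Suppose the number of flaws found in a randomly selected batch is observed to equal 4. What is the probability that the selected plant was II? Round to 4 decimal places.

Likelihoods P(X=4 | ·): I: 0.133602; II: 0.0791016.
Posterior ∝ prior × likelihood. Numerator for II: 0.34·0.0791016 = 0.0268945.
Normalizing constant: 0.66·0.133602 + 0.34·0.0791016 = 0.115072.
P(II | observation) = 0.0268945 / 0.115072 = 0.23372.

0.2337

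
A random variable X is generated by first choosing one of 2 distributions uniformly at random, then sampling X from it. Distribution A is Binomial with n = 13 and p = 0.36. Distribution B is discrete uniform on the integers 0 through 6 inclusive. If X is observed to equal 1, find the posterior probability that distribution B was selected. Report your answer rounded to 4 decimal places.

Likelihoods P(X=1 | ·): A: 0.0221007; B: 0.142857.
Posterior ∝ prior × likelihood. Numerator for B: 0.5·0.142857 = 0.0714286.
Normalizing constant: 0.5·0.0221007 + 0.5·0.142857 = 0.0824789.
P(B | observation) = 0.0714286 / 0.0824789 = 0.866022.

0.8660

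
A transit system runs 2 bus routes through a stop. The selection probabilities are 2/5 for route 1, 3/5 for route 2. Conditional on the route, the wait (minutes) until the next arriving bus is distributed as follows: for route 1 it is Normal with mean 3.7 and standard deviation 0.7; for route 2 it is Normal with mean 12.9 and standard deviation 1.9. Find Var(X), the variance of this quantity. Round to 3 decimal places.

22.676

Per component, 1: μ=3.7, E[X²]=14.18; 2: μ=12.9, E[X²]=170.02.
E[X] = 0.4·3.7 + 0.6·12.9 = 9.22.
E[X²] = 0.4·14.18 + 0.6·170.02 = 107.684.
Var(X) = E[X²] − (E[X])² = 107.684 − 85.0084 = 22.6756.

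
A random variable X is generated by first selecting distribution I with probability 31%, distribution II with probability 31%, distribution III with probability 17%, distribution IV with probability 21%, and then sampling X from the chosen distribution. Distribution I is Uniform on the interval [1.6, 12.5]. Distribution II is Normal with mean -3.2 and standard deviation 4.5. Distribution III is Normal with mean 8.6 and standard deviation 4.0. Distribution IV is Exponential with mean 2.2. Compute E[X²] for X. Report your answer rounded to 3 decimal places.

45.255

For each component E[X²] = Var + (mean)², giving I: 59.6033; II: 30.49; III: 89.96; IV: 9.68.
Overall E[X²] = 0.31·59.6033 + 0.31·30.49 + 0.17·89.96 + 0.21·9.68 = 45.2549.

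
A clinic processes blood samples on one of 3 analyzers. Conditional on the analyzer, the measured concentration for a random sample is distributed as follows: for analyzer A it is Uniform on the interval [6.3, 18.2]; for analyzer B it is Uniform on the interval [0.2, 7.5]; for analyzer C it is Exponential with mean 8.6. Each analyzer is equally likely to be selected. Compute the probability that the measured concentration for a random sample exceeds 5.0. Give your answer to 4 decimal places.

Conditional on each analyzer, P(X > 5.0): A: 1; B: 0.342466; C: 0.559118.
By total probability, P(X > 5.0) = 0.333333·1 + 0.333333·0.342466 + 0.333333·0.559118 = 0.633861.

0.6339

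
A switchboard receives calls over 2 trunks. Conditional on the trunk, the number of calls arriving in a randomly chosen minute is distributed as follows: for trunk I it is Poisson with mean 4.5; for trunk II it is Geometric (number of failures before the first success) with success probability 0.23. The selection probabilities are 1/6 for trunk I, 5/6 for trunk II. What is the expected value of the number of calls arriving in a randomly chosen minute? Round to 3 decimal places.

3.540

Component means — I: 4.5; II: 3.34783.
E[X] = 0.166667·4.5 + 0.833333·3.34783 = 3.53986.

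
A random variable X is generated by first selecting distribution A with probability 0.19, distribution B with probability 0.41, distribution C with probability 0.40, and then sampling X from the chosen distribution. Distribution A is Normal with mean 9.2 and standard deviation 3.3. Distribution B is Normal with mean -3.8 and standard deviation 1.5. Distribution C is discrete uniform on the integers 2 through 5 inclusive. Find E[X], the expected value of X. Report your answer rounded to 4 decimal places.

Component means — A: 9.2; B: -3.8; C: 3.5.
E[X] = 0.19·9.2 + 0.41·-3.8 + 0.4·3.5 = 1.59.

1.5900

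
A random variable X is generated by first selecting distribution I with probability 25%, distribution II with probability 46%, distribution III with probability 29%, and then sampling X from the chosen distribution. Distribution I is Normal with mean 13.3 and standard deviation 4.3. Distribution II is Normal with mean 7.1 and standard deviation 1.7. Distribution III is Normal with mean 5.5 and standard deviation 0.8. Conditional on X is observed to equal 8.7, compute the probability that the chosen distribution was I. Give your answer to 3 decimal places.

0.159

Likelihoods f(8.7 | ·): I: 0.0523525; II: 0.150699; III: 0.000167288.
Posterior ∝ prior × likelihood. Numerator for I: 0.25·0.0523525 = 0.0130881.
Normalizing constant: 0.25·0.0523525 + 0.46·0.150699 + 0.29·0.000167288 = 0.082458.
P(I | observation) = 0.0130881 / 0.082458 = 0.158725.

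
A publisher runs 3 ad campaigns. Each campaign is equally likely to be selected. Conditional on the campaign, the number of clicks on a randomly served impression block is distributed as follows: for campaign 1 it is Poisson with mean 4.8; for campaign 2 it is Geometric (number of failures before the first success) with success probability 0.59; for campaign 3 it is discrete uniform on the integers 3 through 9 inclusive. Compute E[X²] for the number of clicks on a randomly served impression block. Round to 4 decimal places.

For each component E[X²] = Var + (mean)², giving 1: 27.84; 2: 1.66073; 3: 40.
Overall E[X²] = 0.333333·27.84 + 0.333333·1.66073 + 0.333333·40 = 23.1669.

23.1669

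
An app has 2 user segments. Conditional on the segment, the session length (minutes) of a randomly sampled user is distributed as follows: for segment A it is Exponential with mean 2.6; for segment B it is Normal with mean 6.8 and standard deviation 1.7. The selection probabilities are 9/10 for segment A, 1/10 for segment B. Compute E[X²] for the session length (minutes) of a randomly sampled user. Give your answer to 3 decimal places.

For each component E[X²] = Var + (mean)², giving A: 13.52; B: 49.13.
Overall E[X²] = 0.9·13.52 + 0.1·49.13 = 17.081.

17.081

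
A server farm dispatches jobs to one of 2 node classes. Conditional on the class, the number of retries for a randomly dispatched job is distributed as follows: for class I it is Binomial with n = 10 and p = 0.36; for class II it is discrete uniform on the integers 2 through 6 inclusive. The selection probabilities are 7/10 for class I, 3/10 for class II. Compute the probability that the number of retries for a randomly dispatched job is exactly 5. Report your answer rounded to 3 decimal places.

0.175

Conditional on each class, P(X = 5): I: 0.163611; II: 0.2.
By total probability, P(X = 5) = 0.7·0.163611 + 0.3·0.2 = 0.174528.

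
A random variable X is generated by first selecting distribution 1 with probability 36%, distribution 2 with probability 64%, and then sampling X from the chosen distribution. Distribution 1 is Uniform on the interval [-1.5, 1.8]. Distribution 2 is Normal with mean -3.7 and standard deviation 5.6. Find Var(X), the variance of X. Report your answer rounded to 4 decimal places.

23.8122

Per component, 1: μ=0.15, E[X²]=0.93; 2: μ=-3.7, E[X²]=45.05.
E[X] = 0.36·0.15 + 0.64·-3.7 = -2.314.
E[X²] = 0.36·0.93 + 0.64·45.05 = 29.1668.
Var(X) = E[X²] − (E[X])² = 29.1668 − 5.3546 = 23.8122.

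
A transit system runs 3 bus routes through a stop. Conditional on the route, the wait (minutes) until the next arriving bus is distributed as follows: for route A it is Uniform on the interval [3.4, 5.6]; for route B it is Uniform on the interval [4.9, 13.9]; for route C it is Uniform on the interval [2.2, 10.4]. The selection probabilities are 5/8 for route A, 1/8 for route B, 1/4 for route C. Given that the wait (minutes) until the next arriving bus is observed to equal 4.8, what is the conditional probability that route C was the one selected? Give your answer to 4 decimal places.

0.0969

Likelihoods f(4.8 | ·): A: 0.454545; B: 0; C: 0.121951.
Posterior ∝ prior × likelihood. Numerator for C: 0.25·0.121951 = 0.0304878.
Normalizing constant: 0.625·0.454545 + 0.125·0 + 0.25·0.121951 = 0.314579.
P(C | observation) = 0.0304878 / 0.314579 = 0.0969163.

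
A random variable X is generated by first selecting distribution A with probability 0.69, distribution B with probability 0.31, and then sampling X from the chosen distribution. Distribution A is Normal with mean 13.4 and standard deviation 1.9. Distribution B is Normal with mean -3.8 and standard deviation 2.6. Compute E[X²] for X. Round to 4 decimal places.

For each component E[X²] = Var + (mean)², giving A: 183.17; B: 21.2.
Overall E[X²] = 0.69·183.17 + 0.31·21.2 = 132.959.

132.9593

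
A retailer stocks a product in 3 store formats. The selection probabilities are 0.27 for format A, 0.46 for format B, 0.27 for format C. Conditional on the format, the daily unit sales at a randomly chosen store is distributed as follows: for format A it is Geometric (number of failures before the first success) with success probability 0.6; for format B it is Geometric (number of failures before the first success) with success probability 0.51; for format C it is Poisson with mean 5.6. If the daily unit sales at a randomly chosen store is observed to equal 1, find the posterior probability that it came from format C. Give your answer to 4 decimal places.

Likelihoods P(X=1 | ·): A: 0.24; B: 0.2499; C: 0.020708.
Posterior ∝ prior × likelihood. Numerator for C: 0.27·0.020708 = 0.00559117.
Normalizing constant: 0.27·0.24 + 0.46·0.2499 + 0.27·0.020708 = 0.185345.
P(C | observation) = 0.00559117 / 0.185345 = 0.0301663.

0.0302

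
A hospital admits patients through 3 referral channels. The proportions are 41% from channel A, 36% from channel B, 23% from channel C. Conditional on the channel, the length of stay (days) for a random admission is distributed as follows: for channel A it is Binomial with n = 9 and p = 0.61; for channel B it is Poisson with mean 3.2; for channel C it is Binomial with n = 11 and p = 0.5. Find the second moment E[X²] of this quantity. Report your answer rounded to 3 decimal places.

25.664

For each component E[X²] = Var + (mean)², giving A: 32.2812; B: 13.44; C: 33.
Overall E[X²] = 0.41·32.2812 + 0.36·13.44 + 0.23·33 = 25.6637.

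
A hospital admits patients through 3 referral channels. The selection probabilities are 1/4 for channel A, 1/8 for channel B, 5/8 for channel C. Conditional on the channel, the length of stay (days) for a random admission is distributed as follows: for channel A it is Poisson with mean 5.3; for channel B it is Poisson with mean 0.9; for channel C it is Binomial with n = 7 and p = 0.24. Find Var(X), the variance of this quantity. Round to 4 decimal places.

4.9356

Per component, A: μ=5.3, E[X²]=33.39; B: μ=0.9, E[X²]=1.71; C: μ=1.68, E[X²]=4.0992.
E[X] = 0.25·5.3 + 0.125·0.9 + 0.625·1.68 = 2.4875.
E[X²] = 0.25·33.39 + 0.125·1.71 + 0.625·4.0992 = 11.1233.
Var(X) = E[X²] − (E[X])² = 11.1233 − 6.18766 = 4.93559.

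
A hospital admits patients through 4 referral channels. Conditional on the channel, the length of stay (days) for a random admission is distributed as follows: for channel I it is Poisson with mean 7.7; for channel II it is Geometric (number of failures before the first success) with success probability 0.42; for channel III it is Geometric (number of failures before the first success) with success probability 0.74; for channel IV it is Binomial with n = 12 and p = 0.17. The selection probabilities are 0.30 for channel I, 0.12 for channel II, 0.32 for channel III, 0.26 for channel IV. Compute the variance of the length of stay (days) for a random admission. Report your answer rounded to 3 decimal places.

12.709

Per component, I: μ=7.7, E[X²]=66.99; II: μ=1.38095, E[X²]=5.19501; III: μ=0.351351, E[X²]=0.598247; IV: μ=2.04, E[X²]=5.8548.
E[X] = 0.3·7.7 + 0.12·1.38095 + 0.32·0.351351 + 0.26·2.04 = 3.11855.
E[X²] = 0.3·66.99 + 0.12·5.19501 + 0.32·0.598247 + 0.26·5.8548 = 22.4341.
Var(X) = E[X²] − (E[X])² = 22.4341 − 9.72533 = 12.7088.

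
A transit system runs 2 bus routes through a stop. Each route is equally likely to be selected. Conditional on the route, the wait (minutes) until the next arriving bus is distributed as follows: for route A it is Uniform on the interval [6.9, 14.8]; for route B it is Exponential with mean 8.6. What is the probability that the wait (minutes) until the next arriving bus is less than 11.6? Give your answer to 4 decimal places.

Conditional on each route, P(X < 11.6): A: 0.594937; B: 0.740458.
By total probability, P(X < 11.6) = 0.5·0.594937 + 0.5·0.740458 = 0.667697.

0.6677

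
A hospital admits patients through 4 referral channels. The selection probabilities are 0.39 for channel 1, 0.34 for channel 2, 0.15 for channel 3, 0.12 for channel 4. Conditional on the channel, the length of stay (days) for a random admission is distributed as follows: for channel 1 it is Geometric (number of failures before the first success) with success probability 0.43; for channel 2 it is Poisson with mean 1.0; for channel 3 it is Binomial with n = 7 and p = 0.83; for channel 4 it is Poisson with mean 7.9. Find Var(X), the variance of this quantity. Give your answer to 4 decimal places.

9.0528

Per component, 1: μ=1.32558, E[X²]=4.83991; 2: μ=1, E[X²]=2; 3: μ=5.81, E[X²]=34.7438; 4: μ=7.9, E[X²]=70.31.
E[X] = 0.39·1.32558 + 0.34·1 + 0.15·5.81 + 0.12·7.9 = 2.67648.
E[X²] = 0.39·4.83991 + 0.34·2 + 0.15·34.7438 + 0.12·70.31 = 16.2163.
Var(X) = E[X²] − (E[X])² = 16.2163 − 7.16353 = 9.05281.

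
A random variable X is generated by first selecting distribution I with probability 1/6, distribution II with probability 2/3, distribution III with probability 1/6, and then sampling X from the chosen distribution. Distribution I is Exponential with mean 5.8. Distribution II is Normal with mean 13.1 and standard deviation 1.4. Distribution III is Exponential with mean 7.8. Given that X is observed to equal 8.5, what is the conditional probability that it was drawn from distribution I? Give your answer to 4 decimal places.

0.4520

Likelihoods f(8.5 | ·): I: 0.0398204; II: 0.00128967; III: 0.0431157.
Posterior ∝ prior × likelihood. Numerator for I: 0.166667·0.0398204 = 0.00663674.
Normalizing constant: 0.166667·0.0398204 + 0.666667·0.00128967 + 0.166667·0.0431157 = 0.0146825.
P(I | observation) = 0.00663674 / 0.0146825 = 0.452018.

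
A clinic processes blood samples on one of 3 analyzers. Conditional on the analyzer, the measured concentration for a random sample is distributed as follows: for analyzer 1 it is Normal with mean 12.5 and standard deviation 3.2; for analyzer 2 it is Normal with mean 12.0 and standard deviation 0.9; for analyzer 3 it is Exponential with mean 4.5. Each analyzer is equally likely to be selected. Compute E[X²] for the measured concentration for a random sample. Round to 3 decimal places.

117.267

For each component E[X²] = Var + (mean)², giving 1: 166.49; 2: 144.81; 3: 40.5.
Overall E[X²] = 0.333333·166.49 + 0.333333·144.81 + 0.333333·40.5 = 117.267.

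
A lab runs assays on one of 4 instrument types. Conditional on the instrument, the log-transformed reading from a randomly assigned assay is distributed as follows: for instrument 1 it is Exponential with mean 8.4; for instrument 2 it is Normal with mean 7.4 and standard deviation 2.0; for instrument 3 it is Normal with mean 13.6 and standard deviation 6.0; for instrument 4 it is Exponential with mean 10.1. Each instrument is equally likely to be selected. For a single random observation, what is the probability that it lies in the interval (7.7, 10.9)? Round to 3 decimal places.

0.204

Conditional on each instrument, P(7.7 < X < 10.9): 1: 0.126668; 2: 0.400323; 3: 0.163634; 4: 0.126692.
By total probability, P(7.7 < X < 10.9) = 0.25·0.126668 + 0.25·0.400323 + 0.25·0.163634 + 0.25·0.126692 = 0.204329.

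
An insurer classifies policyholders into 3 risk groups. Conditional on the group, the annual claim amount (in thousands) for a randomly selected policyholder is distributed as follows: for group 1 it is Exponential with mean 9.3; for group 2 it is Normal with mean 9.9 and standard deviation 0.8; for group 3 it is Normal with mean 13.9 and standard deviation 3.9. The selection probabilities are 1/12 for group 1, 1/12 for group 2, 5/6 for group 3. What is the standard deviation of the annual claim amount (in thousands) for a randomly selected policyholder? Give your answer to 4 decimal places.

Per component, 1: μ=9.3, E[X²]=172.98; 2: μ=9.9, E[X²]=98.65; 3: μ=13.9, E[X²]=208.42.
E[X] = 0.0833333·9.3 + 0.0833333·9.9 + 0.833333·13.9 = 13.1833.
E[X²] = 0.0833333·172.98 + 0.0833333·98.65 + 0.833333·208.42 = 196.319.
Var(X) = E[X²] − (E[X])² = 196.319 − 173.8 = 22.5189.
SD(X) = √22.5189 = 4.74541.

4.7454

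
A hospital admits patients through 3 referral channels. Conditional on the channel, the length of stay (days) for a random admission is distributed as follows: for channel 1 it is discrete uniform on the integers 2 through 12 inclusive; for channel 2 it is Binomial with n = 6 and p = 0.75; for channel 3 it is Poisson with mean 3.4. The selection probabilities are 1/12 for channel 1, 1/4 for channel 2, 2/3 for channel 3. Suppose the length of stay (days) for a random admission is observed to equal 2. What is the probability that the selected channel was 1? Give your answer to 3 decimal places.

Likelihoods P(X=2 | ·): 1: 0.0909091; 2: 0.032959; 3: 0.192898.
Posterior ∝ prior × likelihood. Numerator for 1: 0.0833333·0.0909091 = 0.00757576.
Normalizing constant: 0.0833333·0.0909091 + 0.25·0.032959 + 0.666667·0.192898 = 0.144414.
P(1 | observation) = 0.00757576 / 0.144414 = 0.0524587.

0.052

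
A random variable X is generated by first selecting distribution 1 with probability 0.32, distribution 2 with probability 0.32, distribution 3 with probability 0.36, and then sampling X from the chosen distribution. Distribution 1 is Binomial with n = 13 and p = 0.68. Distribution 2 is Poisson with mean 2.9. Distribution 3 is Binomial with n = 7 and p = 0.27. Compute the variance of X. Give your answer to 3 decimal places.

11.625

Per component, 1: μ=8.84, E[X²]=80.9744; 2: μ=2.9, E[X²]=11.31; 3: μ=1.89, E[X²]=4.9518.
E[X] = 0.32·8.84 + 0.32·2.9 + 0.36·1.89 = 4.4372.
E[X²] = 0.32·80.9744 + 0.32·11.31 + 0.36·4.9518 = 31.3137.
Var(X) = E[X²] − (E[X])² = 31.3137 − 19.6887 = 11.6249.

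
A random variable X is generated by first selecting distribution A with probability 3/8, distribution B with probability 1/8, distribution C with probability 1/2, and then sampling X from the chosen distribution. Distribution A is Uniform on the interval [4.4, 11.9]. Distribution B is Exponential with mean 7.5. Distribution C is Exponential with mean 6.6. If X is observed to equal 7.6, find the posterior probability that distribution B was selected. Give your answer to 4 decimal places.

0.0756

Likelihoods f(7.6 | ·): A: 0.133333; B: 0.0484009; C: 0.0479026.
Posterior ∝ prior × likelihood. Numerator for B: 0.125·0.0484009 = 0.00605012.
Normalizing constant: 0.375·0.133333 + 0.125·0.0484009 + 0.5·0.0479026 = 0.0800014.
P(B | observation) = 0.00605012 / 0.0800014 = 0.0756251.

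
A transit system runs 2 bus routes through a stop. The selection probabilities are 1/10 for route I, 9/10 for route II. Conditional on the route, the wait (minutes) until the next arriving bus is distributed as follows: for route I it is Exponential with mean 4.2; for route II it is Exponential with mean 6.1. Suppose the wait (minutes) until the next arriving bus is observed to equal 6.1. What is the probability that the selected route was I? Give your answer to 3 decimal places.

0.093

Likelihoods f(6.1 | ·): I: 0.0557173; II: 0.0603081.
Posterior ∝ prior × likelihood. Numerator for I: 0.1·0.0557173 = 0.00557173.
Normalizing constant: 0.1·0.0557173 + 0.9·0.0603081 = 0.059849.
P(I | observation) = 0.00557173 / 0.059849 = 0.0930963.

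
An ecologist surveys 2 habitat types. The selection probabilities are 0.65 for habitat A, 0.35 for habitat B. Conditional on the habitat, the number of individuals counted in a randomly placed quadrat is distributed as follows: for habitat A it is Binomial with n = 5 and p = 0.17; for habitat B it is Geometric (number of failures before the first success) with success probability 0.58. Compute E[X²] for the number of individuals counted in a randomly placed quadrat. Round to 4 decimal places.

1.5487

For each component E[X²] = Var + (mean)², giving A: 1.428; B: 1.77289.
Overall E[X²] = 0.65·1.428 + 0.35·1.77289 = 1.54871.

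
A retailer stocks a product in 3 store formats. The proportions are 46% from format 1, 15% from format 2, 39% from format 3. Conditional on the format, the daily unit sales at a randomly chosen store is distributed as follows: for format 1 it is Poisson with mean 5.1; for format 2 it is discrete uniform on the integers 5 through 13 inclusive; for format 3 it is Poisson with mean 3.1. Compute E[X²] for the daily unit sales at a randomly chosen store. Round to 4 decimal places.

32.4175

For each component E[X²] = Var + (mean)², giving 1: 31.11; 2: 87.6667; 3: 12.71.
Overall E[X²] = 0.46·31.11 + 0.15·87.6667 + 0.39·12.71 = 32.4175.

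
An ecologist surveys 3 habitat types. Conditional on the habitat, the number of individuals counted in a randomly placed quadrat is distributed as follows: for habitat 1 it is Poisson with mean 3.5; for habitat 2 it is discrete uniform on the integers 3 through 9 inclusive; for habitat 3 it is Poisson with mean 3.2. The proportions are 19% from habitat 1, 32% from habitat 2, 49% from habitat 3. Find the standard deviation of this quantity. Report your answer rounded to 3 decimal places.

Per component, 1: μ=3.5, E[X²]=15.75; 2: μ=6, E[X²]=40; 3: μ=3.2, E[X²]=13.44.
E[X] = 0.19·3.5 + 0.32·6 + 0.49·3.2 = 4.153.
E[X²] = 0.19·15.75 + 0.32·40 + 0.49·13.44 = 22.3781.
Var(X) = E[X²] − (E[X])² = 22.3781 − 17.2474 = 5.13069.
SD(X) = √5.13069 = 2.2651.

2.265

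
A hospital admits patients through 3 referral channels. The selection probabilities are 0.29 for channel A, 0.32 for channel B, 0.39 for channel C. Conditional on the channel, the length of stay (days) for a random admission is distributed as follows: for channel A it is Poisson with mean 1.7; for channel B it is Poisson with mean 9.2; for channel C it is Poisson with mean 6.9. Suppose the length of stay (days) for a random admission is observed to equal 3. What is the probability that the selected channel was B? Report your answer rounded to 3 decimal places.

0.061

Likelihoods P(X=3 | ·): A: 0.149587; B: 0.013113; C: 0.0551778.
Posterior ∝ prior × likelihood. Numerator for B: 0.32·0.013113 = 0.00419617.
Normalizing constant: 0.29·0.149587 + 0.32·0.013113 + 0.39·0.0551778 = 0.0690958.
P(B | observation) = 0.00419617 / 0.0690958 = 0.0607297.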